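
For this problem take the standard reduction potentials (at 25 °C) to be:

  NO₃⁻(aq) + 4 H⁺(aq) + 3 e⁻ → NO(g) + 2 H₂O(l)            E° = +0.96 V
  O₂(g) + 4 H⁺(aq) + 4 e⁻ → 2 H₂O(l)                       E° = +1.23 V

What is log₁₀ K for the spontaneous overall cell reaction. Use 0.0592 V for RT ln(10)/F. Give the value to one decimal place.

Cathode: O₂/H₂O; anode: NO₃⁻/NO. E°cell = +0.27 V, n = 12.
log K = nE°cell / 0.0592 = (12)(+0.27) / 0.0592 = 54.7.

54.7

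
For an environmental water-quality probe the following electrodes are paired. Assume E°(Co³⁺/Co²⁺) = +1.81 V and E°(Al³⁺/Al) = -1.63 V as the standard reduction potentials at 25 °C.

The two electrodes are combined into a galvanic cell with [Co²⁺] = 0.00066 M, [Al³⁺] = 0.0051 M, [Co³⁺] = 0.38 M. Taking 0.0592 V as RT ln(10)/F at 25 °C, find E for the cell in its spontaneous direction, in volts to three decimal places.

+3.649 V

Co³⁺/Co²⁺ is the cathode (higher E°), Al³⁺/Al the anode: E°cell = +1.81 − (-1.63) = +3.44 V, n = 3.
Overall: 3 Co³⁺(aq) + Al(s) → 3 Co²⁺(aq) + Al³⁺(aq)
Q = [Co²⁺]^3·[Al³⁺] / ([Co³⁺]^3); log Q = -10.573.
E = E° − (0.0592/n) log Q = +3.44 − (0.0592/3)(-10.573) = +3.649 V.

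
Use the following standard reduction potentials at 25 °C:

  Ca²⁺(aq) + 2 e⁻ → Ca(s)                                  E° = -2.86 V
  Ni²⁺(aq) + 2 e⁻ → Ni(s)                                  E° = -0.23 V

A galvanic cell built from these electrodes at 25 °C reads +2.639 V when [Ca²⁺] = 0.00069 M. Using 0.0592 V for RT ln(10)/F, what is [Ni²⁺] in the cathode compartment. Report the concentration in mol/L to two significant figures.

0.0014 M

Ni²⁺/Ni is the cathode, Ca²⁺/Ca the anode: E°cell = +2.63 V, n = 2.
Overall reaction: Ni²⁺(aq) + Ca(s) → Ni(s) + Ca²⁺(aq); Q = [Ca²⁺]^1/[Ni²⁺]^1.
From E = E° − (0.0592/n) log Q: log Q = (E° − E)·n/0.0592 = (+2.63 − (+2.639))·2/0.0592 = -0.3041.
So 1·log[Ni²⁺] = 1·log(0.00069) − log Q = -3.1612 − (-0.3041) = -2.8571; [Ni²⁺] = 10^(-2.8571) ≈ 0.0014 M.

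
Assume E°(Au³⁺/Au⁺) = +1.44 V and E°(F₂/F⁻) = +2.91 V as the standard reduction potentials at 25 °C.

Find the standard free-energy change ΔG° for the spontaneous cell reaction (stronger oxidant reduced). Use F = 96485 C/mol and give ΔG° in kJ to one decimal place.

F₂/F⁻ (E° = +2.91 V) is the cathode; Au³⁺/Au⁺ (E° = +1.44 V) is the anode, so E°cell = +1.47 V.
Balancing electrons gives n = 2 (lcm of 2 and 2).
ΔG° = −nFE° = −(2)(96485)(+1.47) = -283,666 J = -283.7 kJ.

-283.7 kJ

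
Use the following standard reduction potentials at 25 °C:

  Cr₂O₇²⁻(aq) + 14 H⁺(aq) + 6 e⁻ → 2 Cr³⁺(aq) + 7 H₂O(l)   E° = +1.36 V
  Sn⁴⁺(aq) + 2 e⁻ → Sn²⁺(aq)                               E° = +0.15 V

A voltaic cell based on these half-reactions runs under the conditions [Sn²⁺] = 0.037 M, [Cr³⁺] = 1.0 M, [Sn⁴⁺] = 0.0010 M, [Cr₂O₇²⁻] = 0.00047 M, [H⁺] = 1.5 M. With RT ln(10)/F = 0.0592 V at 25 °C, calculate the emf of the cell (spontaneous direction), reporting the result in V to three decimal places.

Cr₂O₇²⁻/Cr³⁺ is the cathode (higher E°), Sn⁴⁺/Sn²⁺ the anode: E°cell = +1.36 − (+0.15) = +1.21 V, n = 6.
Overall: Cr₂O₇²⁻(aq) + 14 H⁺(aq) + 3 Sn²⁺(aq) → 2 Cr³⁺(aq) + 7 H₂O(l) + 3 Sn⁴⁺(aq)
Q = [Cr³⁺]^2·[Sn⁴⁺]^3 / ([Cr₂O₇²⁻]·[H⁺]^14·[Sn²⁺]^3); log Q = -3.842.
E = E° − (0.0592/n) log Q = +1.21 − (0.0592/6)(-3.842) = +1.248 V.

+1.248 V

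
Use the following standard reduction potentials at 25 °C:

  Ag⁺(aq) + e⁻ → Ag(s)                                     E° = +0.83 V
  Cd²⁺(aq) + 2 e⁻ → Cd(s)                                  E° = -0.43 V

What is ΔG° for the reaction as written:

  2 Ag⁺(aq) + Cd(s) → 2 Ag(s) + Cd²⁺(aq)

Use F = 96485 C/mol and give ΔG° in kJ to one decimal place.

As written, Ag⁺/Ag is reduced (cathode) and Cd²⁺/Cd is oxidised (anode), so E°cell = (+0.83) − (-0.43) = +1.26 V.
Balancing electrons gives n = 2.
ΔG° = −nFE° = −(2)(96485)(+1.26) = -243,142 J = -243.1 kJ.

-243.1 kJ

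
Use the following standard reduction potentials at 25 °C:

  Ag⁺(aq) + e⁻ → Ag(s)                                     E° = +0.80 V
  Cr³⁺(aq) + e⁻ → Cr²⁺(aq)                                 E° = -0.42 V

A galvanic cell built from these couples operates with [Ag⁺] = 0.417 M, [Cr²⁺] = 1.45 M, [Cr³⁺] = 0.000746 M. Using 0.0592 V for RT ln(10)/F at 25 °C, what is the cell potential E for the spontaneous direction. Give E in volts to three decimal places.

+1.392 V

Ag⁺/Ag is the cathode (higher E°), Cr³⁺/Cr²⁺ the anode: E°cell = +0.80 − (-0.42) = +1.22 V, n = 1.
Overall: Ag⁺(aq) + Cr²⁺(aq) → Ag(s) + Cr³⁺(aq)
Q = [Cr³⁺] / ([Ag⁺]·[Cr²⁺]); log Q = -2.909.
E = E° − (0.0592/n) log Q = +1.22 − (0.0592/1)(-2.909) = +1.392 V.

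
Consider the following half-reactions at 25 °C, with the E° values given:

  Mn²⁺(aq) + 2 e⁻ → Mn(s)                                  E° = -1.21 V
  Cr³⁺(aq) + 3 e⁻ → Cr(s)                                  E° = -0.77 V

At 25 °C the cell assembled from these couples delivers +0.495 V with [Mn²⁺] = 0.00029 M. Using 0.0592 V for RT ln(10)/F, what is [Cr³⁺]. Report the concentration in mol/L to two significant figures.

0.0030 M

Cr³⁺/Cr is the cathode, Mn²⁺/Mn the anode: E°cell = +0.44 V, n = 6.
Overall reaction: 2 Cr³⁺(aq) + 3 Mn(s) → 2 Cr(s) + 3 Mn²⁺(aq); Q = [Mn²⁺]^3/[Cr³⁺]^2.
From E = E° − (0.0592/n) log Q: log Q = (E° − E)·n/0.0592 = (+0.44 − (+0.495))·6/0.0592 = -5.5743.
So 2·log[Cr³⁺] = 3·log(0.00029) − log Q = -10.6128 − (-5.5743) = -5.0385; log[Cr³⁺] = -5.0385 / 2 = -2.5192; [Cr³⁺] = 10^(-2.5192) ≈ 0.0030 M.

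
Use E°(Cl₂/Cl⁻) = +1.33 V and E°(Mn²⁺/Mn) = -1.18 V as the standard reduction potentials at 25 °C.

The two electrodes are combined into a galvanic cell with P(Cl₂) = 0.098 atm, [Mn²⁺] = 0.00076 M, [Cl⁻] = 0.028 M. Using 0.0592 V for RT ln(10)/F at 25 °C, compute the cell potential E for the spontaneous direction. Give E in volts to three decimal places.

+2.664 V

Cl₂/Cl⁻ is the cathode (higher E°), Mn²⁺/Mn the anode: E°cell = +1.33 − (-1.18) = +2.51 V, n = 2.
Overall: Cl₂(g) + Mn(s) → 2 Cl⁻(aq) + Mn²⁺(aq)
Q = [Cl⁻]^2·[Mn²⁺] / (P(Cl₂)); log Q = -5.216.
E = E° − (0.0592/n) log Q = +2.51 − (0.0592/2)(-5.216) = +2.664 V.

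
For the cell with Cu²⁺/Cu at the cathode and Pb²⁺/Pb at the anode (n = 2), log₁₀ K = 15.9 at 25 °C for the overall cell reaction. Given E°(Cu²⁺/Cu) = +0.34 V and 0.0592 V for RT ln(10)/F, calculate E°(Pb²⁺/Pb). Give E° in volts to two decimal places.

E°cell = (0.0592/n)·log K = (0.0592/2)(15.9) = +0.471 V.
Since Cu²⁺/Cu is the cathode and Pb²⁺/Pb the anode, E°cell = E°(Cu²⁺/Cu) − E°(Pb²⁺/Pb).
So E°(Pb²⁺/Pb) = E°(Cu²⁺/Cu) − E°cell = (+0.34) − (+0.471) = -0.13 V.

-0.13 V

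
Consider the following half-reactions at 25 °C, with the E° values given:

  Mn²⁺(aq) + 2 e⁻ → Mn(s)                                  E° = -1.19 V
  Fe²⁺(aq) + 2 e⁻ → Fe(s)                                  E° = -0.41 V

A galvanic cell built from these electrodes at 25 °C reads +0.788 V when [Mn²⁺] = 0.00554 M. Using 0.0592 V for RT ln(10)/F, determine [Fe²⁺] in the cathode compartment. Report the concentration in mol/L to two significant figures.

0.010 M

Fe²⁺/Fe is the cathode, Mn²⁺/Mn the anode: E°cell = +0.78 V, n = 2.
Overall reaction: Fe²⁺(aq) + Mn(s) → Fe(s) + Mn²⁺(aq); Q = [Mn²⁺]^1/[Fe²⁺]^1.
From E = E° − (0.0592/n) log Q: log Q = (E° − E)·n/0.0592 = (+0.78 − (+0.788))·2/0.0592 = -0.2703.
So 1·log[Fe²⁺] = 1·log(0.00554) − log Q = -2.2565 − (-0.2703) = -1.9862; [Fe²⁺] = 10^(-1.9862) ≈ 0.010 M.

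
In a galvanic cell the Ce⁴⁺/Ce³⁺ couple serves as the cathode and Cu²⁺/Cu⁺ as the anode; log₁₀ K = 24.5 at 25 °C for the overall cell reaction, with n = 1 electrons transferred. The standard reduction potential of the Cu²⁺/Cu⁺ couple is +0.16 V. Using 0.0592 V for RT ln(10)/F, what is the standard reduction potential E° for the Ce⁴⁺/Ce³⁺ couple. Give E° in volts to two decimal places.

+1.61 V

E°cell = (0.0592/n)·log K = (0.0592/1)(24.5) = +1.450 V.
Since Ce⁴⁺/Ce³⁺ is the cathode and Cu²⁺/Cu⁺ the anode, E°cell = E°(Ce⁴⁺/Ce³⁺) − E°(Cu²⁺/Cu⁺).
So E°(Ce⁴⁺/Ce³⁺) = E°cell + E°(Cu²⁺/Cu⁺) = +1.450 + (+0.16) = +1.61 V.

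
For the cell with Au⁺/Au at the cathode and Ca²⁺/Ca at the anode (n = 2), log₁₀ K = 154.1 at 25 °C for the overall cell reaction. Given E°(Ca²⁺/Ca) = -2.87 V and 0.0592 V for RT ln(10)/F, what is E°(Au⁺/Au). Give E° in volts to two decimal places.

E°cell = (0.0592/n)·log K = (0.0592/2)(154.1) = +4.561 V.
Since Au⁺/Au is the cathode and Ca²⁺/Ca the anode, E°cell = E°(Au⁺/Au) − E°(Ca²⁺/Ca).
So E°(Au⁺/Au) = E°cell + E°(Ca²⁺/Ca) = +4.561 + (-2.87) = +1.69 V.

+1.69 V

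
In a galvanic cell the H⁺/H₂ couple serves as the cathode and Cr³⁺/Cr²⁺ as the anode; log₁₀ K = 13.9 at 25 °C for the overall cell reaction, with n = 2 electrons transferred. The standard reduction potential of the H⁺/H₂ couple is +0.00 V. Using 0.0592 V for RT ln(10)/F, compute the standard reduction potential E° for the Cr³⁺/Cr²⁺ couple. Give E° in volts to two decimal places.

-0.41 V

E°cell = (0.0592/n)·log K = (0.0592/2)(13.9) = +0.411 V.
Since H⁺/H₂ is the cathode and Cr³⁺/Cr²⁺ the anode, E°cell = E°(H⁺/H₂) − E°(Cr³⁺/Cr²⁺).
So E°(Cr³⁺/Cr²⁺) = E°(H⁺/H₂) − E°cell = (+0.00) − (+0.411) = -0.41 V.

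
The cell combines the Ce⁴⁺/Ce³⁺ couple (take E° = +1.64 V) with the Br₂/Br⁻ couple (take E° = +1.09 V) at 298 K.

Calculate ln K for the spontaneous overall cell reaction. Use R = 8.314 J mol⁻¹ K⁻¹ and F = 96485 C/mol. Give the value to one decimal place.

42.8

Cathode: Ce⁴⁺/Ce³⁺; anode: Br₂/Br⁻. E°cell = (+1.64) − (+1.09) = +0.55 V, with n = 2.
ΔG° = −nFE° = −RT ln K, so ln K = nFE°/(RT) = (2)(96485)(+0.55) / ((8.314)(298)) = 42.838.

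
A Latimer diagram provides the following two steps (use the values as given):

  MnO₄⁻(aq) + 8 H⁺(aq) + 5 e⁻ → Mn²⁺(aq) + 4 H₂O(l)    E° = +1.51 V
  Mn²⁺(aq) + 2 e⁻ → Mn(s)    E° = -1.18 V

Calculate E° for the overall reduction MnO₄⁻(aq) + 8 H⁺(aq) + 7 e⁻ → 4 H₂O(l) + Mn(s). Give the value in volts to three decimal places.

Since ΔG° = −nFE° is additive over sequential reductions, n₃E°₃ = n₁E°₁ + n₂E°₂.
E°₃ = (5×+1.51 + 2×-1.18) / 7 = (+5.190) / 7 = +0.741 V.

+0.741 V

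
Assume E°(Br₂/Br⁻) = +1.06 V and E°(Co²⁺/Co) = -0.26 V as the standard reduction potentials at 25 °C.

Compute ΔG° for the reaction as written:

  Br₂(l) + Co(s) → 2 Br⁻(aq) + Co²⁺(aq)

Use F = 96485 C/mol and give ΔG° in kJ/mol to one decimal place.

As written, Br₂/Br⁻ is reduced (cathode) and Co²⁺/Co is oxidised (anode), so E°cell = (+1.06) − (-0.26) = +1.32 V.
Balancing electrons gives n = 2.
ΔG° = −nFE° = −(2)(96485)(+1.32) = -254,720 J = -254.7 kJ/mol.

-254.7 kJ/mol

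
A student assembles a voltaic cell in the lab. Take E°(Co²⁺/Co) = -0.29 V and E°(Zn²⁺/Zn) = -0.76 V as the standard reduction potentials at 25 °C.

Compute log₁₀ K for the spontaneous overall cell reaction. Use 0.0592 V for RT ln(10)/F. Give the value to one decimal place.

15.9

Cathode: Co²⁺/Co; anode: Zn²⁺/Zn. E°cell = +0.47 V, n = 2.
log K = nE°cell / 0.0592 = (2)(+0.47) / 0.0592 = 15.9.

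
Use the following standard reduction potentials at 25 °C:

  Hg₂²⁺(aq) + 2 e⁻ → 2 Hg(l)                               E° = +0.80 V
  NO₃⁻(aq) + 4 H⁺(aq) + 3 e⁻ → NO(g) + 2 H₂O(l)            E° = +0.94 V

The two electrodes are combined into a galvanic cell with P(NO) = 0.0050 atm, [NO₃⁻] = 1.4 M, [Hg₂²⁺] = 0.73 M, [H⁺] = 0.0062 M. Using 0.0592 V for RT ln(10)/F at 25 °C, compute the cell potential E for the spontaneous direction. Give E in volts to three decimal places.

NO₃⁻/NO is the cathode (higher E°), Hg₂²⁺/Hg the anode: E°cell = +0.94 − (+0.80) = +0.14 V, n = 6.
Overall: 2 NO₃⁻(aq) + 8 H⁺(aq) + 6 Hg(l) → 2 NO(g) + 4 H₂O(l) + 3 Hg₂²⁺(aq)
Q = P(NO)^2·[Hg₂²⁺]^3 / ([NO₃⁻]^2·[H⁺]^8); log Q = 12.357.
E = E° − (0.0592/n) log Q = +0.14 − (0.0592/6)(12.357) = +0.018 V.

+0.018 V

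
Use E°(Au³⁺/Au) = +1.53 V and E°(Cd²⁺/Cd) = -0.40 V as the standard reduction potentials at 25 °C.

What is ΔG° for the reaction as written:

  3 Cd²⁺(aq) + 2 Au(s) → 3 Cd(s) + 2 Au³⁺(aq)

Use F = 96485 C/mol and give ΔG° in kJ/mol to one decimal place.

+1117.3 kJ/mol

As written, Cd²⁺/Cd is reduced (cathode) and Au³⁺/Au is oxidised (anode), so E°cell = (-0.40) − (+1.53) = -1.93 V.
Balancing electrons gives n = 6.
ΔG° = −nFE° = −(6)(96485)(-1.93) = 1,117,296 J = +1117.3 kJ/mol.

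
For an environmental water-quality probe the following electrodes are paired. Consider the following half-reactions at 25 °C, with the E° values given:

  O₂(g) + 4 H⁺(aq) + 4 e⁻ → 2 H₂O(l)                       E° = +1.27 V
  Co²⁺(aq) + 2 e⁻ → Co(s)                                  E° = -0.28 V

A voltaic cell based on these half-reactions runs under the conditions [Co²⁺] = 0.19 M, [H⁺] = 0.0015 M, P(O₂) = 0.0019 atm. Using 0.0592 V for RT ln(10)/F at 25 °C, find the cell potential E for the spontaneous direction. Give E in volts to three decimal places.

+1.364 V

O₂/H₂O is the cathode (higher E°), Co²⁺/Co the anode: E°cell = +1.27 − (-0.28) = +1.55 V, n = 4.
Overall: O₂(g) + 4 H⁺(aq) + 2 Co(s) → 2 H₂O(l) + 2 Co²⁺(aq)
Q = [Co²⁺]^2 / (P(O₂)·[H⁺]^4); log Q = 12.574.
E = E° − (0.0592/n) log Q = +1.55 − (0.0592/4)(12.574) = +1.364 V.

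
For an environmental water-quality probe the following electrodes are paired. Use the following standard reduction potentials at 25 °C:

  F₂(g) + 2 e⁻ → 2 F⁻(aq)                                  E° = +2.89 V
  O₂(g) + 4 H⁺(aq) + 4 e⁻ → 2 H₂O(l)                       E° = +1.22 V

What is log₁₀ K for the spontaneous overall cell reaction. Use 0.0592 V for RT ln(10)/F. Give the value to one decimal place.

Cathode: F₂/F⁻; anode: O₂/H₂O. E°cell = +1.67 V, n = 4.
log K = nE°cell / 0.0592 = (4)(+1.67) / 0.0592 = 112.8.

112.8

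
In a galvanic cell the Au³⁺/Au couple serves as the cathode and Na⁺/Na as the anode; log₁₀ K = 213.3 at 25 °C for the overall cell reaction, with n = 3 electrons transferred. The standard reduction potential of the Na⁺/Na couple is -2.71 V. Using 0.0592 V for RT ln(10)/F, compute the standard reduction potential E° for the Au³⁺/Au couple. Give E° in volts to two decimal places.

+1.50 V

E°cell = (0.0592/n)·log K = (0.0592/3)(213.3) = +4.209 V.
Since Au³⁺/Au is the cathode and Na⁺/Na the anode, E°cell = E°(Au³⁺/Au) − E°(Na⁺/Na).
So E°(Au³⁺/Au) = E°cell + E°(Na⁺/Na) = +4.209 + (-2.71) = +1.50 V.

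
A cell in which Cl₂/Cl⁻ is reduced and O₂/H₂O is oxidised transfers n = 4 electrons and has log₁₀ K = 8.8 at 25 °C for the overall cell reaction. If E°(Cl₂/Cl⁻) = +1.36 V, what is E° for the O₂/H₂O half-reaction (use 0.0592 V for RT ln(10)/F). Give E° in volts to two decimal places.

E°cell = (0.0592/n)·log K = (0.0592/4)(8.8) = +0.130 V.
Since Cl₂/Cl⁻ is the cathode and O₂/H₂O the anode, E°cell = E°(Cl₂/Cl⁻) − E°(O₂/H₂O).
So E°(O₂/H₂O) = E°(Cl₂/Cl⁻) − E°cell = (+1.36) − (+0.130) = +1.23 V.

+1.23 V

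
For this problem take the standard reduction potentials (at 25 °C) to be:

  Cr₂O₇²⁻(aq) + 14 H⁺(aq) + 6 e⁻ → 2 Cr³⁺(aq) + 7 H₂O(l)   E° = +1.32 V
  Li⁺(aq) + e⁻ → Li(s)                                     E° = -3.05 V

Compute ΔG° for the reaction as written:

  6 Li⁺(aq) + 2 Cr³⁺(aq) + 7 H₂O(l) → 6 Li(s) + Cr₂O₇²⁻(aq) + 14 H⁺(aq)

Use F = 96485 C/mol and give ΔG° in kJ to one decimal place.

+2529.8 kJ

As written, Li⁺/Li is reduced (cathode) and Cr₂O₇²⁻/Cr³⁺ is oxidised (anode), so E°cell = (-3.05) − (+1.32) = -4.37 V.
Balancing electrons gives n = 6.
ΔG° = −nFE° = −(6)(96485)(-4.37) = 2,529,837 J = +2529.8 kJ.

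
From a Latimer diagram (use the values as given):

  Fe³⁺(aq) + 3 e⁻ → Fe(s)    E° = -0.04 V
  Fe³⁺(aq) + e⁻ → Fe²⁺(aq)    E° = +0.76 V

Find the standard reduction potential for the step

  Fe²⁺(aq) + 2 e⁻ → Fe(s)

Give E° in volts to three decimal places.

Sequential free energies add, so n₃E°₃ = n₁E°₁ + n₂E°₂.
With n₃ = 3, and the known step contributing 1×(+0.76) V, the unknown satisfies 2·E° = 3×(-0.04) − 1×(+0.76) = -0.880.
E° = -0.880 / 2 = -0.440 V.

-0.440 V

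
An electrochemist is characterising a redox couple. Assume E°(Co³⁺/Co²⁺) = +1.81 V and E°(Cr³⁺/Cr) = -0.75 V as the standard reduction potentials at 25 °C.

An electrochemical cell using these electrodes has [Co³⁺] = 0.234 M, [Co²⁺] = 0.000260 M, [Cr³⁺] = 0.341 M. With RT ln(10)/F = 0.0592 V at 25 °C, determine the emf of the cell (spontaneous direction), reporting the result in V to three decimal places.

Co³⁺/Co²⁺ is the cathode (higher E°), Cr³⁺/Cr the anode: E°cell = +1.81 − (-0.75) = +2.56 V, n = 3.
Overall: 3 Co³⁺(aq) + Cr(s) → 3 Co²⁺(aq) + Cr³⁺(aq)
Q = [Co²⁺]^3·[Cr³⁺] / ([Co³⁺]^3); log Q = -9.330.
E = E° − (0.0592/n) log Q = +2.56 − (0.0592/3)(-9.330) = +2.744 V.

+2.744 V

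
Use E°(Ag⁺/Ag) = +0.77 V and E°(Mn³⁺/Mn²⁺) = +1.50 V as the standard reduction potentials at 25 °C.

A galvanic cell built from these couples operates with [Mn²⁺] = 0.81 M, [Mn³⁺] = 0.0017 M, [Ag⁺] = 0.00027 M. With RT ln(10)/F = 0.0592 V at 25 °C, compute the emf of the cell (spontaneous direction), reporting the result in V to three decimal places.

Mn³⁺/Mn²⁺ is the cathode (higher E°), Ag⁺/Ag the anode: E°cell = +1.50 − (+0.77) = +0.73 V, n = 1.
Overall: Mn³⁺(aq) + Ag(s) → Mn²⁺(aq) + Ag⁺(aq)
Q = [Mn²⁺]·[Ag⁺] / ([Mn³⁺]); log Q = -0.891.
E = E° − (0.0592/n) log Q = +0.73 − (0.0592/1)(-0.891) = +0.783 V.

+0.783 V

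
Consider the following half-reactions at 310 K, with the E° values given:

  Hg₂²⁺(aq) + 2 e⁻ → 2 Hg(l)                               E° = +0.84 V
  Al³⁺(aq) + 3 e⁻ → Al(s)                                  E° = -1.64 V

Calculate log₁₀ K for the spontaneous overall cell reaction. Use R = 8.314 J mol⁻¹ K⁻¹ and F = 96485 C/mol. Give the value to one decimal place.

241.9

Cathode: Hg₂²⁺/Hg; anode: Al³⁺/Al. E°cell = (+0.84) − (-1.64) = +2.48 V, with n = 6.
ΔG° = −nFE° = −RT ln K, so ln K = nFE°/(RT) = (6)(96485)(+2.48) / ((8.314)(310)) = 557.046.
log₁₀ K = 557.046 / ln 10 = 241.9.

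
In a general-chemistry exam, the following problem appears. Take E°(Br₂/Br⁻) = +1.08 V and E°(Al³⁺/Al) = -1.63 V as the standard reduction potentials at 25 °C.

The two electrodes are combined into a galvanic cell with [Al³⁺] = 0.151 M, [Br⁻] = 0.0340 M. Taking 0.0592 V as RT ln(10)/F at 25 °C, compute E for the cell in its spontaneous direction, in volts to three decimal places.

+2.813 V

Br₂/Br⁻ is the cathode (higher E°), Al³⁺/Al the anode: E°cell = +1.08 − (-1.63) = +2.71 V, n = 6.
Overall: 3 Br₂(l) + 2 Al(s) → 6 Br⁻(aq) + 2 Al³⁺(aq)
Q = [Br⁻]^6·[Al³⁺]^2; log Q = -10.453.
E = E° − (0.0592/n) log Q = +2.71 − (0.0592/6)(-10.453) = +2.813 V.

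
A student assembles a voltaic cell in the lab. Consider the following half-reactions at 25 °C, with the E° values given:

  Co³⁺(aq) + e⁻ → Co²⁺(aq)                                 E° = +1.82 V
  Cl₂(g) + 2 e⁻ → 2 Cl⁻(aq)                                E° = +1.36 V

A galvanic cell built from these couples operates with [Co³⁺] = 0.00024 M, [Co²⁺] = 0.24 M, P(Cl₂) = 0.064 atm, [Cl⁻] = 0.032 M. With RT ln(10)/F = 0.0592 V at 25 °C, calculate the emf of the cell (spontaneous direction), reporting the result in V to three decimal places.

+0.229 V

Co³⁺/Co²⁺ is the cathode (higher E°), Cl₂/Cl⁻ the anode: E°cell = +1.82 − (+1.36) = +0.46 V, n = 2.
Overall: 2 Co³⁺(aq) + 2 Cl⁻(aq) → 2 Co²⁺(aq) + Cl₂(g)
Q = [Co²⁺]^2·P(Cl₂) / ([Co³⁺]^2·[Cl⁻]^2); log Q = 7.796.
E = E° − (0.0592/n) log Q = +0.46 − (0.0592/2)(7.796) = +0.229 V.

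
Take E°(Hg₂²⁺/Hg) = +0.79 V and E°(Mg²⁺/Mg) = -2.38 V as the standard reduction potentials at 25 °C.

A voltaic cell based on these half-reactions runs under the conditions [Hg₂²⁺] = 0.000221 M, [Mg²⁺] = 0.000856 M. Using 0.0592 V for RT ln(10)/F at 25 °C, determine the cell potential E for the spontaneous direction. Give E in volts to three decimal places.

+3.153 V

Hg₂²⁺/Hg is the cathode (higher E°), Mg²⁺/Mg the anode: E°cell = +0.79 − (-2.38) = +3.17 V, n = 2.
Overall: Hg₂²⁺(aq) + Mg(s) → 2 Hg(l) + Mg²⁺(aq)
Q = [Mg²⁺] / ([Hg₂²⁺]); log Q = 0.588.
E = E° − (0.0592/n) log Q = +3.17 − (0.0592/2)(0.588) = +3.153 V.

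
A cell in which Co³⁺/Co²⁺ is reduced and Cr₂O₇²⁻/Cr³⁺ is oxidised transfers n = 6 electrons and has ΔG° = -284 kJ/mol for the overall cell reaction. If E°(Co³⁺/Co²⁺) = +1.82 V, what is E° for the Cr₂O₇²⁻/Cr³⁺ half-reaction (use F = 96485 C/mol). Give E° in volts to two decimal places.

E°cell = −ΔG°/(nF) = −(-284×10³)/((6)(96485)) = +0.491 V.
Since Co³⁺/Co²⁺ is the cathode and Cr₂O₇²⁻/Cr³⁺ the anode, E°cell = E°(Co³⁺/Co²⁺) − E°(Cr₂O₇²⁻/Cr³⁺).
So E°(Cr₂O₇²⁻/Cr³⁺) = E°(Co³⁺/Co²⁺) − E°cell = (+1.82) − (+0.491) = +1.33 V.

+1.33 V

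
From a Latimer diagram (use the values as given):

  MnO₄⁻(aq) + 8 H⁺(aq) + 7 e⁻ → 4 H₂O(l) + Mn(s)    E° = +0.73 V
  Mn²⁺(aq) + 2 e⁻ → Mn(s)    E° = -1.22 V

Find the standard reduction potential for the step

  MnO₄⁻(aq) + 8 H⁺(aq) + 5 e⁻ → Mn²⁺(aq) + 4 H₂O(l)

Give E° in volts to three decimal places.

+1.510 V

Sequential free energies add, so n₃E°₃ = n₁E°₁ + n₂E°₂.
With n₃ = 7, and the known step contributing 2×(-1.22) V, the unknown satisfies 5·E° = 7×(+0.73) − 2×(-1.22) = +7.550.
E° = +7.550 / 5 = +1.510 V.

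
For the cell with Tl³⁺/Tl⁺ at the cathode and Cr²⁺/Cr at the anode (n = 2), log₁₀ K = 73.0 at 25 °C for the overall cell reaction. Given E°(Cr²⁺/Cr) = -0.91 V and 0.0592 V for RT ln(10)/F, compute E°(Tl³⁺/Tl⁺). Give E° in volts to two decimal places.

E°cell = (0.0592/n)·log K = (0.0592/2)(73.0) = +2.161 V.
Since Tl³⁺/Tl⁺ is the cathode and Cr²⁺/Cr the anode, E°cell = E°(Tl³⁺/Tl⁺) − E°(Cr²⁺/Cr).
So E°(Tl³⁺/Tl⁺) = E°cell + E°(Cr²⁺/Cr) = +2.161 + (-0.91) = +1.25 V.

+1.25 V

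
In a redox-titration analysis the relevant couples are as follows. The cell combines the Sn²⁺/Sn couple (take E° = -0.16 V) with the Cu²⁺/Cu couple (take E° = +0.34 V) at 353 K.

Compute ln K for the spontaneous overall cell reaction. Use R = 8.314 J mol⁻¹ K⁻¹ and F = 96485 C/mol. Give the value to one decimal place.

Cathode: Cu²⁺/Cu; anode: Sn²⁺/Sn. E°cell = (+0.34) − (-0.16) = +0.50 V, with n = 2.
ΔG° = −nFE° = −RT ln K, so ln K = nFE°/(RT) = (2)(96485)(+0.50) / ((8.314)(353)) = 32.876.

32.9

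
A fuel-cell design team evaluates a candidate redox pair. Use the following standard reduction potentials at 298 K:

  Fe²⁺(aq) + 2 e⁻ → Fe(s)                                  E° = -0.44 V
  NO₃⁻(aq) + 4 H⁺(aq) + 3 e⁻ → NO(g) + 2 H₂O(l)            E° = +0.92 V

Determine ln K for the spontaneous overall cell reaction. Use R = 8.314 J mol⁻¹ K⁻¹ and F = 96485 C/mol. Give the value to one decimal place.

Cathode: NO₃⁻/NO; anode: Fe²⁺/Fe. E°cell = (+0.92) − (-0.44) = +1.36 V, with n = 6.
ΔG° = −nFE° = −RT ln K, so ln K = nFE°/(RT) = (6)(96485)(+1.36) / ((8.314)(298)) = 317.778.

317.8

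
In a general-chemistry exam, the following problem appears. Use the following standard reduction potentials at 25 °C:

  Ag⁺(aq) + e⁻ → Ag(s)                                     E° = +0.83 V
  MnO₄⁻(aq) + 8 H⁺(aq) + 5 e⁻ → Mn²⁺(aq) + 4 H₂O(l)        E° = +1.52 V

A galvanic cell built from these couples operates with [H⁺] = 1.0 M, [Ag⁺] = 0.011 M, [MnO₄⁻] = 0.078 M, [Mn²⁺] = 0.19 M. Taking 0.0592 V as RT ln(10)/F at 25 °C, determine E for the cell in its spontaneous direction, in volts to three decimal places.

MnO₄⁻/Mn²⁺ is the cathode (higher E°), Ag⁺/Ag the anode: E°cell = +1.52 − (+0.83) = +0.69 V, n = 5.
Overall: MnO₄⁻(aq) + 8 H⁺(aq) + 5 Ag(s) → Mn²⁺(aq) + 4 H₂O(l) + 5 Ag⁺(aq)
Q = [Mn²⁺]·[Ag⁺]^5 / ([MnO₄⁻]·[H⁺]^8); log Q = -9.406.
E = E° − (0.0592/n) log Q = +0.69 − (0.0592/5)(-9.406) = +0.801 V.

+0.801 V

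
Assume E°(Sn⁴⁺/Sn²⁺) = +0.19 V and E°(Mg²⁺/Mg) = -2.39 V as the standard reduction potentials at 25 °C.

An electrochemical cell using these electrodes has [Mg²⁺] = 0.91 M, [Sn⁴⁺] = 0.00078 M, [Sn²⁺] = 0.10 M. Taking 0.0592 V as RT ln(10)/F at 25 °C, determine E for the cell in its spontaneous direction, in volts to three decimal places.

Sn⁴⁺/Sn²⁺ is the cathode (higher E°), Mg²⁺/Mg the anode: E°cell = +0.19 − (-2.39) = +2.58 V, n = 2.
Overall: Sn⁴⁺(aq) + Mg(s) → Sn²⁺(aq) + Mg²⁺(aq)
Q = [Sn²⁺]·[Mg²⁺] / ([Sn⁴⁺]); log Q = 2.067.
E = E° − (0.0592/n) log Q = +2.58 − (0.0592/2)(2.067) = +2.519 V.

+2.519 V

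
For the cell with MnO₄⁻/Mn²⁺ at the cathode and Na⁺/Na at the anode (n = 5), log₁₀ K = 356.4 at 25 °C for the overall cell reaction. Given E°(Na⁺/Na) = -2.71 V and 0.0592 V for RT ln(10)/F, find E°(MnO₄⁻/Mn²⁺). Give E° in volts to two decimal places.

E°cell = (0.0592/n)·log K = (0.0592/5)(356.4) = +4.220 V.
Since MnO₄⁻/Mn²⁺ is the cathode and Na⁺/Na the anode, E°cell = E°(MnO₄⁻/Mn²⁺) − E°(Na⁺/Na).
So E°(MnO₄⁻/Mn²⁺) = E°cell + E°(Na⁺/Na) = +4.220 + (-2.71) = +1.51 V.

+1.51 V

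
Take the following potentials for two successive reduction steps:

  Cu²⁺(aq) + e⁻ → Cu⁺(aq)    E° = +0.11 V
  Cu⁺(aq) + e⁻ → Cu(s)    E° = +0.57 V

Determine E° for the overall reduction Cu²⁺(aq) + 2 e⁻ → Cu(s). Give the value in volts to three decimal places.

Adding the free-energy changes (−nFE°) of the two steps gives −n₃FE°₃ = −n₁FE°₁ − n₂FE°₂.
E°₃ = (1×+0.11 + 1×+0.57) / 2 = (+0.680) / 2 = +0.340 V.

+0.340 V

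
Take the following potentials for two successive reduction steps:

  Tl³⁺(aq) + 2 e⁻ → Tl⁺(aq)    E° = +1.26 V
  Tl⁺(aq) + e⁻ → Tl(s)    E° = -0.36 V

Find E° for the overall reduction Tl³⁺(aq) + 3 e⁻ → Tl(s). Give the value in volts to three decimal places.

Standard free energies of sequential steps add: ΔG°₃ = ΔG°₁ + ΔG°₂, so n₃E°₃ = n₁E°₁ + n₂E°₂.
E°₃ = (2×+1.26 + 1×-0.36) / 3 = (+2.160) / 3 = +0.720 V.
Simply averaging or adding the two E° values would be wrong; the electron-weighted sum is required.

+0.720 V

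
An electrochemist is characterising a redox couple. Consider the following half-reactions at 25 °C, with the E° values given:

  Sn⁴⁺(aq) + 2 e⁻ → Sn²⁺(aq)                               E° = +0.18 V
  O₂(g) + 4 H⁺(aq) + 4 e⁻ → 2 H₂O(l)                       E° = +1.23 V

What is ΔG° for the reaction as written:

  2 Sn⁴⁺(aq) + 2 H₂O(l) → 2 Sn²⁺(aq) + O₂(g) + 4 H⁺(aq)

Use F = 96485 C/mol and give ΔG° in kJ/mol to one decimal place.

+405.2 kJ/mol

As written, Sn⁴⁺/Sn²⁺ is reduced (cathode) and O₂/H₂O is oxidised (anode), so E°cell = (+0.18) − (+1.23) = -1.05 V.
Balancing electrons gives n = 4.
ΔG° = −nFE° = −(4)(96485)(-1.05) = 405,237 J = +405.2 kJ/mol.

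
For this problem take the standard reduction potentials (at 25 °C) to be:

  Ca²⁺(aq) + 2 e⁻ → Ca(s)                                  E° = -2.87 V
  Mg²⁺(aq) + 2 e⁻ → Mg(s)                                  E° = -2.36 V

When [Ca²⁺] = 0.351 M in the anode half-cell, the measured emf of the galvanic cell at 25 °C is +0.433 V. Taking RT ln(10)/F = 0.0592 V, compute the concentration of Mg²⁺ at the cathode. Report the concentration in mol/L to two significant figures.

Mg²⁺/Mg is the cathode, Ca²⁺/Ca the anode: E°cell = +0.51 V, n = 2.
Overall reaction: Mg²⁺(aq) + Ca(s) → Mg(s) + Ca²⁺(aq); Q = [Ca²⁺]^1/[Mg²⁺]^1.
From E = E° − (0.0592/n) log Q: log Q = (E° − E)·n/0.0592 = (+0.51 − (+0.433))·2/0.0592 = 2.6014.
So 1·log[Mg²⁺] = 1·log(0.351) − log Q = -0.4547 − (2.6014) = -3.0561; [Mg²⁺] = 10^(-3.0561) ≈ 0.00088 M.

0.00088 M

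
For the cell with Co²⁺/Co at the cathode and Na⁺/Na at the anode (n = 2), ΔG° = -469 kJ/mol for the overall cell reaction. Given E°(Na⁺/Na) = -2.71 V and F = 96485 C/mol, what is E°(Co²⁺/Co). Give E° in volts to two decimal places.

E°cell = −ΔG°/(nF) = −(-469×10³)/((2)(96485)) = +2.430 V.
Since Co²⁺/Co is the cathode and Na⁺/Na the anode, E°cell = E°(Co²⁺/Co) − E°(Na⁺/Na).
So E°(Co²⁺/Co) = E°cell + E°(Na⁺/Na) = +2.430 + (-2.71) = -0.28 V.

-0.28 V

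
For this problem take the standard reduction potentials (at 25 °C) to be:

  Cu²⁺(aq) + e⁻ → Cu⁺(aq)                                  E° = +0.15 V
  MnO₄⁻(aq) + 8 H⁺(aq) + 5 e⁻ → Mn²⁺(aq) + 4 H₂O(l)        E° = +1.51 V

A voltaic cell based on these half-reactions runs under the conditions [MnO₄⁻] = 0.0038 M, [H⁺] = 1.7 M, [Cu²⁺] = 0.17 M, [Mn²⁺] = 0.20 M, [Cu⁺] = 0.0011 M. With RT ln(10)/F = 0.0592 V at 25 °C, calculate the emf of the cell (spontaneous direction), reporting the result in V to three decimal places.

+1.232 V

MnO₄⁻/Mn²⁺ is the cathode (higher E°), Cu²⁺/Cu⁺ the anode: E°cell = +1.51 − (+0.15) = +1.36 V, n = 5.
Overall: MnO₄⁻(aq) + 8 H⁺(aq) + 5 Cu⁺(aq) → Mn²⁺(aq) + 4 H₂O(l) + 5 Cu²⁺(aq)
Q = [Mn²⁺]·[Cu²⁺]^5 / ([MnO₄⁻]·[H⁺]^8·[Cu⁺]^5); log Q = 10.823.
E = E° − (0.0592/n) log Q = +1.36 − (0.0592/5)(10.823) = +1.232 V.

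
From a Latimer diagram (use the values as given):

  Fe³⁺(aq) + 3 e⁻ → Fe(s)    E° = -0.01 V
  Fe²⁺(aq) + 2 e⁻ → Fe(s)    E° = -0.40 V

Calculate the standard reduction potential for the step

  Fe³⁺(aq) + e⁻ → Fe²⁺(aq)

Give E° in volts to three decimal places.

+0.770 V

Sequential free energies add, so n₃E°₃ = n₁E°₁ + n₂E°₂.
With n₃ = 3, and the known step contributing 2×(-0.40) V, the unknown satisfies 1·E° = 3×(-0.01) − 2×(-0.40) = +0.770.
E° = +0.770 / 1 = +0.770 V.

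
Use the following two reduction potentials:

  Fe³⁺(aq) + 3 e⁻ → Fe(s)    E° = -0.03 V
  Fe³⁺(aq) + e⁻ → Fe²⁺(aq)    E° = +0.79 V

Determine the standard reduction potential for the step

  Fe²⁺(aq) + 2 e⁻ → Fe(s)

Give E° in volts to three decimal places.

Sequential free energies add, so n₃E°₃ = n₁E°₁ + n₂E°₂.
With n₃ = 3, and the known step contributing 1×(+0.79) V, the unknown satisfies 2·E° = 3×(-0.03) − 1×(+0.79) = -0.880.
E° = -0.880 / 2 = -0.440 V.

-0.440 V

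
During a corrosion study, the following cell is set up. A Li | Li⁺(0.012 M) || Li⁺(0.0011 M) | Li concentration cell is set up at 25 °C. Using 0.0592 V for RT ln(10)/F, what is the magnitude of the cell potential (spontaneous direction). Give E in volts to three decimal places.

+0.061 V

For a concentration cell E°cell = 0. The 0.012 M side is the cathode (reduction is favoured where [Li⁺] is higher).
With n = 1, E = −(0.0592/1) log([Li⁺]ₐₙ/[Li⁺]꜀ₐₜ) = −(0.0592/1) log(0.0011/0.012) = −(0.0592/1)(-1.038) = +0.061 V.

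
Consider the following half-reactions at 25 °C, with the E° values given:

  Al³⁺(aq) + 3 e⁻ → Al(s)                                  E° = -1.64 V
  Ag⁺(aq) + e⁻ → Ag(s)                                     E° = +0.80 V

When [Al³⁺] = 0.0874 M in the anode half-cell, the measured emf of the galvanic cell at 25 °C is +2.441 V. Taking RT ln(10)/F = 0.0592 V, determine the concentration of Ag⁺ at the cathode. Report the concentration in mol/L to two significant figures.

0.46 M

Ag⁺/Ag is the cathode, Al³⁺/Al the anode: E°cell = +2.44 V, n = 3.
Overall reaction: 3 Ag⁺(aq) + Al(s) → 3 Ag(s) + Al³⁺(aq); Q = [Al³⁺]^1/[Ag⁺]^3.
From E = E° − (0.0592/n) log Q: log Q = (E° − E)·n/0.0592 = (+2.44 − (+2.441))·3/0.0592 = -0.0507.
So 3·log[Ag⁺] = 1·log(0.0874) − log Q = -1.0585 − (-0.0507) = -1.0078; log[Ag⁺] = -1.0078 / 3 = -0.3359; [Ag⁺] = 10^(-0.3359) ≈ 0.46 M.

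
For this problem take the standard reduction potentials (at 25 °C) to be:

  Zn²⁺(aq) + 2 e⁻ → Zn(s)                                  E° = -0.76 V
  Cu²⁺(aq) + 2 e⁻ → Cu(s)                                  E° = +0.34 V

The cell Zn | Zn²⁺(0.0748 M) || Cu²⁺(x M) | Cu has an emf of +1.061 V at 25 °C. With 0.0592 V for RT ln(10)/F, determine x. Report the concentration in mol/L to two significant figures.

Cu²⁺/Cu is the cathode, Zn²⁺/Zn the anode: E°cell = +1.10 V, n = 2.
Overall reaction: Cu²⁺(aq) + Zn(s) → Cu(s) + Zn²⁺(aq); Q = [Zn²⁺]^1/[Cu²⁺]^1.
From E = E° − (0.0592/n) log Q: log Q = (E° − E)·n/0.0592 = (+1.10 − (+1.061))·2/0.0592 = 1.3176.
So 1·log[Cu²⁺] = 1·log(0.0748) − log Q = -1.1261 − (1.3176) = -2.4437; [Cu²⁺] = 10^(-2.4437) ≈ 0.0036 M.

0.0036 M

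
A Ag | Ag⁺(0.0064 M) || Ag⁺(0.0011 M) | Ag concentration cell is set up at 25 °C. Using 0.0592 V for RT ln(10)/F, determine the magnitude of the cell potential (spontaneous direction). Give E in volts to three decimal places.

+0.045 V

For a concentration cell E°cell = 0. The 0.0064 M side is the cathode (reduction is favoured where [Ag⁺] is higher).
With n = 1, E = −(0.0592/1) log([Ag⁺]ₐₙ/[Ag⁺]꜀ₐₜ) = −(0.0592/1) log(0.0011/0.0064) = −(0.0592/1)(-0.765) = +0.045 V.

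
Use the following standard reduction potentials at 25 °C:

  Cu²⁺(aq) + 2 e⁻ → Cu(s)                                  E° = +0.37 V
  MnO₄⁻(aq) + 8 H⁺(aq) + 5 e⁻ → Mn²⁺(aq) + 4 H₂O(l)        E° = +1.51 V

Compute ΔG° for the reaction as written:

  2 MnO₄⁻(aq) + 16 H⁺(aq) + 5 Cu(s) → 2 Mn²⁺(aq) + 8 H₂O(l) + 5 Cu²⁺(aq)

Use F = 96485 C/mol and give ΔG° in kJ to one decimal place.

As written, MnO₄⁻/Mn²⁺ is reduced (cathode) and Cu²⁺/Cu is oxidised (anode), so E°cell = (+1.51) − (+0.37) = +1.14 V.
Balancing electrons gives n = 10.
ΔG° = −nFE° = −(10)(96485)(+1.14) = -1,099,929 J = -1099.9 kJ.

-1099.9 kJ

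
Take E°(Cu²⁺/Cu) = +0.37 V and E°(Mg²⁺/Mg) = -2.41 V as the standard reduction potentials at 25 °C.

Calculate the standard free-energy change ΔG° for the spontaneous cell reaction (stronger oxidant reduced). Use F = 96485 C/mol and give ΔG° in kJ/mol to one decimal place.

Cu²⁺/Cu (E° = +0.37 V) is the cathode; Mg²⁺/Mg (E° = -2.41 V) is the anode, so E°cell = +2.78 V.
Balancing electrons gives n = 2 (lcm of 2 and 2).
ΔG° = −nFE° = −(2)(96485)(+2.78) = -536,457 J = -536.5 kJ/mol.

-536.5 kJ/mol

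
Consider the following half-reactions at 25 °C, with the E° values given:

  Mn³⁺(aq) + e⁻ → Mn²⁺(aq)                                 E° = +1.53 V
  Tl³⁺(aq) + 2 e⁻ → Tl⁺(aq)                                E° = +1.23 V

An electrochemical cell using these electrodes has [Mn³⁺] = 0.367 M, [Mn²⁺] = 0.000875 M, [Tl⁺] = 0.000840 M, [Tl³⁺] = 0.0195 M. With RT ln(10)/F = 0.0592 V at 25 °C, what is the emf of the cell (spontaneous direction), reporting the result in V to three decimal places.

Mn³⁺/Mn²⁺ is the cathode (higher E°), Tl³⁺/Tl⁺ the anode: E°cell = +1.53 − (+1.23) = +0.30 V, n = 2.
Overall: 2 Mn³⁺(aq) + Tl⁺(aq) → 2 Mn²⁺(aq) + Tl³⁺(aq)
Q = [Mn²⁺]^2·[Tl³⁺] / ([Mn³⁺]^2·[Tl⁺]); log Q = -3.880.
E = E° − (0.0592/n) log Q = +0.30 − (0.0592/2)(-3.880) = +0.415 V.

+0.415 V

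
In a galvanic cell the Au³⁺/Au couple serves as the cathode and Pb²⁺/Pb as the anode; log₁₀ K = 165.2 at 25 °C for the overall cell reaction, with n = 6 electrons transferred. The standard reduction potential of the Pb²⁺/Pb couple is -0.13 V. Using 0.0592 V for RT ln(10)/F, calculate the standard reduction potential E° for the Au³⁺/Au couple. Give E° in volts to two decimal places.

+1.50 V

E°cell = (0.0592/n)·log K = (0.0592/6)(165.2) = +1.630 V.
Since Au³⁺/Au is the cathode and Pb²⁺/Pb the anode, E°cell = E°(Au³⁺/Au) − E°(Pb²⁺/Pb).
So E°(Au³⁺/Au) = E°cell + E°(Pb²⁺/Pb) = +1.630 + (-0.13) = +1.50 V.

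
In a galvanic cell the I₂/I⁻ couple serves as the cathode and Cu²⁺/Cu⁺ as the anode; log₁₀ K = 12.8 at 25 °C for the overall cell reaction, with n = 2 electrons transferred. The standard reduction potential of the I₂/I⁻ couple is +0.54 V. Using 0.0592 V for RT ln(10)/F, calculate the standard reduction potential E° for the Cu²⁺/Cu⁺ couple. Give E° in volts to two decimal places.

E°cell = (0.0592/n)·log K = (0.0592/2)(12.8) = +0.379 V.
Since I₂/I⁻ is the cathode and Cu²⁺/Cu⁺ the anode, E°cell = E°(I₂/I⁻) − E°(Cu²⁺/Cu⁺).
So E°(Cu²⁺/Cu⁺) = E°(I₂/I⁻) − E°cell = (+0.54) − (+0.379) = +0.16 V.

+0.16 V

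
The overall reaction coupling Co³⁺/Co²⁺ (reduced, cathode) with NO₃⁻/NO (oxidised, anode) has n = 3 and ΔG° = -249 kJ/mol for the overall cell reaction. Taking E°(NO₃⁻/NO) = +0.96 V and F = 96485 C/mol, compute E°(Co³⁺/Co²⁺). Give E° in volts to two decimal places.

E°cell = −ΔG°/(nF) = −(-249×10³)/((3)(96485)) = +0.860 V.
Since Co³⁺/Co²⁺ is the cathode and NO₃⁻/NO the anode, E°cell = E°(Co³⁺/Co²⁺) − E°(NO₃⁻/NO).
So E°(Co³⁺/Co²⁺) = E°cell + E°(NO₃⁻/NO) = +0.860 + (+0.96) = +1.82 V.

+1.82 V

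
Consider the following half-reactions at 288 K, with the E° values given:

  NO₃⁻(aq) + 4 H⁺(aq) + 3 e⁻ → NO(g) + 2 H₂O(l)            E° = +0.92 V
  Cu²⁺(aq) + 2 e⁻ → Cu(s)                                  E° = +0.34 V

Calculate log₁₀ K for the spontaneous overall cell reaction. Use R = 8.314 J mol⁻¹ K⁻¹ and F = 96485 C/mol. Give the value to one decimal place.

60.9

Cathode: NO₃⁻/NO; anode: Cu²⁺/Cu. E°cell = (+0.92) − (+0.34) = +0.58 V, with n = 6.
ΔG° = −nFE° = −RT ln K, so ln K = nFE°/(RT) = (6)(96485)(+0.58) / ((8.314)(288)) = 140.229.
log₁₀ K = 140.229 / ln 10 = 60.9.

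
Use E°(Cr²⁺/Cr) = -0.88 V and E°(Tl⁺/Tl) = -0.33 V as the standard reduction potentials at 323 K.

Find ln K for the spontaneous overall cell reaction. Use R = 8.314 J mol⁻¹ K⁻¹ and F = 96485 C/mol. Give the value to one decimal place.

39.5

Cathode: Tl⁺/Tl; anode: Cr²⁺/Cr. E°cell = (-0.33) − (-0.88) = +0.55 V, with n = 2.
ΔG° = −nFE° = −RT ln K, so ln K = nFE°/(RT) = (2)(96485)(+0.55) / ((8.314)(323)) = 39.522.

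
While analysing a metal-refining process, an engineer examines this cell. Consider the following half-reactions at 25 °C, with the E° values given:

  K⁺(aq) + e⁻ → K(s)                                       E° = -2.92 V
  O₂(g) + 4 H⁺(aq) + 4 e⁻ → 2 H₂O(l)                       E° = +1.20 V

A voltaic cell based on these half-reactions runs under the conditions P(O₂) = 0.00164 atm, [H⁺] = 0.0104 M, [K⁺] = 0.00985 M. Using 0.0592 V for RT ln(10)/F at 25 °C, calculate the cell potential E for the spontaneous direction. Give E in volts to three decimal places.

O₂/H₂O is the cathode (higher E°), K⁺/K the anode: E°cell = +1.20 − (-2.92) = +4.12 V, n = 4.
Overall: O₂(g) + 4 H⁺(aq) + 4 K(s) → 2 H₂O(l) + 4 K⁺(aq)
Q = [K⁺]^4 / (P(O₂)·[H⁺]^4); log Q = 2.691.
E = E° − (0.0592/n) log Q = +4.12 − (0.0592/4)(2.691) = +4.080 V.

+4.080 V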